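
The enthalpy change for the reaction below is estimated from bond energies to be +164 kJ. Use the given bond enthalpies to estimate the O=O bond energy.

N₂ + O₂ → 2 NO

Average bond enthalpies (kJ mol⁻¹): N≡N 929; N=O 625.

D(O=O) ≈ 485 kJ/mol

Let D be the O=O bond energy.
Σ(broken) = 1×929 + 1×D = 929 + D
Σ(formed) = 2×625 = 1250
ΔH = Σ(broken) − Σ(formed) = (929 + D) − (1250) = −321 + D
Setting this equal to +164 kJ gives D = 485 kJ/mol.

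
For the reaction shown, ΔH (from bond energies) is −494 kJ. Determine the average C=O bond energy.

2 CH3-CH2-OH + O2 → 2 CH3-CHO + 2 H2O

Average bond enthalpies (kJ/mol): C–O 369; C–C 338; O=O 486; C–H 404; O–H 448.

Let D be the C=O bond energy.
Σ(broken) = 2×338 + 10×404 + 2×369 + 2×448 + 1×486 = 6836
Σ(formed) = 2×338 + 8×404 + 2×D + 4×448 = 5700 + 2D
ΔH = Σ(broken) − Σ(formed) = (6836) − (5700 + 2D) = +1136 − 2D
Setting this equal to −494 kJ gives 2D = 1630, so D = 815 kJ/mol.

D(C=O) ≈ 815 kJ/mol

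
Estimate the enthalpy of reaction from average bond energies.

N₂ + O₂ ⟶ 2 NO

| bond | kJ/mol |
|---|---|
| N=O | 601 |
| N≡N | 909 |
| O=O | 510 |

ΔH ≈ +217 kJ

Bonds broken (reactants):
  N≡N: 1 × 909 = 909
  O=O: 1 × 510 = 510
  Σ(broken) = 1419 kJ
Bonds formed (products):
  N=O: 2 × 601 = 1202
  Σ(formed) = 1202 kJ
ΔH = Σ(broken) − Σ(formed) = 1419 − 1202 = +217 kJ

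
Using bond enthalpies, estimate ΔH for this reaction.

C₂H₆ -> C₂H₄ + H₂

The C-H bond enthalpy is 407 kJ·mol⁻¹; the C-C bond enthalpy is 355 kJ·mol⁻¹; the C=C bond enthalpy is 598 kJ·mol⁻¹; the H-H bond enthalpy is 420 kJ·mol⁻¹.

Bonds broken (reactants):
  C-C: 1 × 355 = 355
  C-H: 6 × 407 = 2442
  Σ(broken) = 2797 kJ
Bonds formed (products):
  C-H: 4 × 407 = 1628
  C=C: 1 × 598 = 598
  H-H: 1 × 420 = 420
  Σ(formed) = 2646 kJ
ΔH = Σ(broken) − Σ(formed) = 2797 − 2646 = +151 kJ

ΔH ≈ +151 kJ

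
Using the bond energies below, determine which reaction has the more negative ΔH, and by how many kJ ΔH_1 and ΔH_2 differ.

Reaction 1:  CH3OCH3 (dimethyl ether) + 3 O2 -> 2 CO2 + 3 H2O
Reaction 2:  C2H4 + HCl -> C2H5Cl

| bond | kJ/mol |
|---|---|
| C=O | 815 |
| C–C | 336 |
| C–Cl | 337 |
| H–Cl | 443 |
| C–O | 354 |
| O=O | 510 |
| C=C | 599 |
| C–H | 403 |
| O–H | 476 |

Reaction 1, by 1426 kJ

Reaction 1:
  Bonds broken (reactants):
    C–H: 6 × 403 = 2418
    C–O: 2 × 354 = 708
    O=O: 3 × 510 = 1530
    Σ(broken) = 4656 kJ
  Bonds formed (products):
    C=O: 4 × 815 = 3260
    O–H: 6 × 476 = 2856
    Σ(formed) = 6116 kJ
  ΔH_1 = 4656 − 6116 = −1460 kJ
Reaction 2:
  Bonds broken (reactants):
    C–H: 4 × 403 = 1612
    C=C: 1 × 599 = 599
    H–Cl: 1 × 443 = 443
    Σ(broken) = 2654 kJ
  Bonds formed (products):
    C–C: 1 × 336 = 336
    C–Cl: 1 × 337 = 337
    C–H: 5 × 403 = 2015
    Σ(formed) = 2688 kJ
  ΔH_2 = 2654 − 2688 = −34 kJ
ΔH_1 − ΔH_2 = −1426 kJ, so reaction 1 has the more negative ΔH; |ΔH_1 − ΔH_2| = 1426 kJ.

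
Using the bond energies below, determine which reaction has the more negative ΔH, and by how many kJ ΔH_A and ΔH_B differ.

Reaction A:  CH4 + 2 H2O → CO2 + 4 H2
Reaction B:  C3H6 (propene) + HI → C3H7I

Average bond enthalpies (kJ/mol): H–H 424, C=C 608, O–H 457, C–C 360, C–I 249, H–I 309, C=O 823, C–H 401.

Reaction B, by 183 kJ

Reaction A:
  Bonds broken (reactants):
    C–H: 4 × 401 = 1604
    O–H: 4 × 457 = 1828
    Σ(broken) = 3432 kJ
  Bonds formed (products):
    C=O: 2 × 823 = 1646
    H–H: 4 × 424 = 1696
    Σ(formed) = 3342 kJ
  ΔH_A = 3432 − 3342 = +90 kJ
Reaction B:
  Bonds broken (reactants):
    C–C: 1 × 360 = 360
    C–H: 6 × 401 = 2406
    C=C: 1 × 608 = 608
    H–I: 1 × 309 = 309
    Σ(broken) = 3683 kJ
  Bonds formed (products):
    C–C: 2 × 360 = 720
    C–H: 7 × 401 = 2807
    C–I: 1 × 249 = 249
    Σ(formed) = 3776 kJ
  ΔH_B = 3683 − 3776 = −93 kJ
ΔH_A − ΔH_B = +183 kJ, so reaction B has the more negative ΔH; |ΔH_A − ΔH_B| = 183 kJ.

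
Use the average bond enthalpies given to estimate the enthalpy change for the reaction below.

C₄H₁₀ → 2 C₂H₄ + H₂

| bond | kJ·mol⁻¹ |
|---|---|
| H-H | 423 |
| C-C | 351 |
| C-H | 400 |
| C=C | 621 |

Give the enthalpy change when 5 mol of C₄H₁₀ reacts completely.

Bonds broken (reactants):
  C-C: 3 × 351 = 1053
  C-H: 10 × 400 = 4000
  Σ(broken) = 5053 kJ
Bonds formed (products):
  C-H: 8 × 400 = 3200
  C=C: 2 × 621 = 1242
  H-H: 1 × 423 = 423
  Σ(formed) = 4865 kJ
ΔH = Σ(broken) − Σ(formed) = 5053 − 4865 = +188 kJ
For 5× the reaction as written: 5 × (+188) = +940 kJ

ΔH = +940 kJ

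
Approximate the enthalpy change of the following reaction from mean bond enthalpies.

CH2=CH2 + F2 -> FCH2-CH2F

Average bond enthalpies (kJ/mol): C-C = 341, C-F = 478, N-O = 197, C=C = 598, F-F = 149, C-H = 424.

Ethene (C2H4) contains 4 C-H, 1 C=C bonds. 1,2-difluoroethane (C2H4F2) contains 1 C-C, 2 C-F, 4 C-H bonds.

Bonds broken (reactants):
  C-H: 4 × 424 = 1696
  C=C: 1 × 598 = 598
  F-F: 1 × 149 = 149
  Σ(broken) = 2443 kJ
Bonds formed (products):
  C-C: 1 × 341 = 341
  C-F: 2 × 478 = 956
  C-H: 4 × 424 = 1696
  Σ(formed) = 2993 kJ
ΔH = Σ(broken) − Σ(formed) = 2443 − 2993 = −550 kJ

ΔH ≈ −550 kJ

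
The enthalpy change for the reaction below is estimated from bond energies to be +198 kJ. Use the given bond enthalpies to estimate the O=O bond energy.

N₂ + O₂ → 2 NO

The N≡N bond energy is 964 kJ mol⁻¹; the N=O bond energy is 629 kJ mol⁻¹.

D(O=O) ≈ 492 kJ/mol

Let D be the O=O bond energy.
Σ(broken) = 1×964 + 1×D = 964 + D
Σ(formed) = 2×629 = 1258
ΔH = Σ(broken) − Σ(formed) = (964 + D) − (1258) = −294 + D
Setting this equal to +198 kJ gives D = 492 kJ/mol.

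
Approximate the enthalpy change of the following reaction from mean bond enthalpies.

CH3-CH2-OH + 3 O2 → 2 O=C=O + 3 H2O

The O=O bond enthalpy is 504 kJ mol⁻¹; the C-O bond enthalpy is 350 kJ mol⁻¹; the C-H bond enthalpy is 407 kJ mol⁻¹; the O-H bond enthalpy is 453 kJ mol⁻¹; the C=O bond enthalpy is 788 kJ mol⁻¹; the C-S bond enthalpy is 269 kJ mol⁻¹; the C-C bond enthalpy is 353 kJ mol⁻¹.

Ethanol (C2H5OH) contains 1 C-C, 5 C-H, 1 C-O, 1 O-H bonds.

ΔH ≈ −1167 kJ

Bonds broken (reactants):
  C-C: 1 × 353 = 353
  C-H: 5 × 407 = 2035
  C-O: 1 × 350 = 350
  O-H: 1 × 453 = 453
  O=O: 3 × 504 = 1512
  Σ(broken) = 4703 kJ
Bonds formed (products):
  C=O: 4 × 788 = 3152
  O-H: 6 × 453 = 2718
  Σ(formed) = 5870 kJ
ΔH = Σ(broken) − Σ(formed) = 4703 − 5870 = −1167 kJ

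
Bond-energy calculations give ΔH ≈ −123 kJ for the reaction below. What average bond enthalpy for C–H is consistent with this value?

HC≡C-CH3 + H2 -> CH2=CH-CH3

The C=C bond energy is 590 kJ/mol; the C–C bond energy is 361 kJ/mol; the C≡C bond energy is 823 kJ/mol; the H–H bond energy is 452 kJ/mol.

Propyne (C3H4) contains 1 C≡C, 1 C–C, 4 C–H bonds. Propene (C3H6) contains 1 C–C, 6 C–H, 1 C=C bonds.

Let D be the C–H bond energy.
Σ(broken) = 1×823 + 1×361 + 4×D + 1×452 = 1636 + 4D
Σ(formed) = 1×361 + 6×D + 1×590 = 951 + 6D
ΔH = Σ(broken) − Σ(formed) = (1636 + 4D) − (951 + 6D) = +685 − 2D
Setting this equal to −123 kJ gives 2D = 808, so D = 404 kJ/mol.

D(C–H) ≈ 404 kJ/mol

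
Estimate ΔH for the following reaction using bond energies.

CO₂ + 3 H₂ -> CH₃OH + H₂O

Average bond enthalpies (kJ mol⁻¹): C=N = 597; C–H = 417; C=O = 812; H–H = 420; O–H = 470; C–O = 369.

Bonds broken (reactants):
  C=O: 2 × 812 = 1624
  H–H: 3 × 420 = 1260
  Σ(broken) = 2884 kJ
Bonds formed (products):
  C–H: 3 × 417 = 1251
  C–O: 1 × 369 = 369
  O–H: 3 × 470 = 1410
  Σ(formed) = 3030 kJ
ΔH = Σ(broken) − Σ(formed) = 2884 − 3030 = −146 kJ

ΔH ≈ −146 kJ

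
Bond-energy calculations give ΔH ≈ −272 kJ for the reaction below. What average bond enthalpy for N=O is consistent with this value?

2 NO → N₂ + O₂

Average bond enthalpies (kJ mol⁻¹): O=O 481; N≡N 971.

D(N=O) ≈ 590 kJ/mol

Let D be the N=O bond energy.
Σ(broken) = 2×D = 2D
Σ(formed) = 1×971 + 1×481 = 1452
ΔH = Σ(broken) − Σ(formed) = (2D) − (1452) = −1452 + 2D
Setting this equal to −272 kJ gives 2D = 1180, so D = 590 kJ/mol.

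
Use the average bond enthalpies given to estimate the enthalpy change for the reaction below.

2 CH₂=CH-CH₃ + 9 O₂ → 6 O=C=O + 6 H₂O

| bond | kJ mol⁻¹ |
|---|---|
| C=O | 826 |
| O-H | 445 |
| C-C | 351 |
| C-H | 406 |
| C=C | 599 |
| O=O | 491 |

Bonds broken (reactants):
  C-C: 2 × 351 = 702
  C-H: 12 × 406 = 4872
  C=C: 2 × 599 = 1198
  O=O: 9 × 491 = 4419
  Σ(broken) = 11191 kJ
Bonds formed (products):
  C=O: 12 × 826 = 9912
  O-H: 12 × 445 = 5340
  Σ(formed) = 15252 kJ
ΔH = Σ(broken) − Σ(formed) = 11191 − 15252 = −4061 kJ

ΔH ≈ −4061 kJ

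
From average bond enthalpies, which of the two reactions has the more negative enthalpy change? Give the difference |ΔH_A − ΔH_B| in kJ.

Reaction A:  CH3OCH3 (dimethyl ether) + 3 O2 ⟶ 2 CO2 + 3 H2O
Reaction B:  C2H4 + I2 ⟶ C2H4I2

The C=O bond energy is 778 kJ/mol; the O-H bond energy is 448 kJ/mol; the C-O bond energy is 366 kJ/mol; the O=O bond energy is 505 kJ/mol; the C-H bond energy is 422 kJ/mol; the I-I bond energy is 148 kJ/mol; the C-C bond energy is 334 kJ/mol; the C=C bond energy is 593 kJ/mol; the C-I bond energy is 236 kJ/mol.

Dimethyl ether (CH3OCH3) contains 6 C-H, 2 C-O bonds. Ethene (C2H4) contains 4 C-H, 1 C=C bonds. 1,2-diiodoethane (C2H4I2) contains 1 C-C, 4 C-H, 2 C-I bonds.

Reaction A:
  Bonds broken (reactants):
    C-H: 6 × 422 = 2532
    C-O: 2 × 366 = 732
    O=O: 3 × 505 = 1515
    Σ(broken) = 4779 kJ
  Bonds formed (products):
    C=O: 4 × 778 = 3112
    O-H: 6 × 448 = 2688
    Σ(formed) = 5800 kJ
  ΔH_A = 4779 − 5800 = −1021 kJ
Reaction B:
  Bonds broken (reactants):
    C-H: 4 × 422 = 1688
    C=C: 1 × 593 = 593
    I-I: 1 × 148 = 148
    Σ(broken) = 2429 kJ
  Bonds formed (products):
    C-C: 1 × 334 = 334
    C-H: 4 × 422 = 1688
    C-I: 2 × 236 = 472
    Σ(formed) = 2494 kJ
  ΔH_B = 2429 − 2494 = −65 kJ
ΔH_A − ΔH_B = −956 kJ, so reaction A has the more negative ΔH; |ΔH_A − ΔH_B| = 956 kJ.

Reaction A, by 956 kJ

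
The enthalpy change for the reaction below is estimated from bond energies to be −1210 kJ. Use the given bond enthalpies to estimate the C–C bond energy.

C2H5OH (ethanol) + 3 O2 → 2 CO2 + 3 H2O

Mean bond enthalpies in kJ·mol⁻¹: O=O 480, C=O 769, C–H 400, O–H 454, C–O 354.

D(C–C) ≈ 342 kJ/mol

Let D be the C–C bond energy.
Σ(broken) = 1×D + 5×400 + 1×354 + 1×454 + 3×480 = 4248 + D
Σ(formed) = 4×769 + 6×454 = 5800
ΔH = Σ(broken) − Σ(formed) = (4248 + D) − (5800) = −1552 + D
Setting this equal to −1210 kJ gives D = 342 kJ/mol.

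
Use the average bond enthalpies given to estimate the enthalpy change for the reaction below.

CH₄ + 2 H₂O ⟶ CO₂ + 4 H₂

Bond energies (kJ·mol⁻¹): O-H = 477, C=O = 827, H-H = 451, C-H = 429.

Bonds broken (reactants):
  C-H: 4 × 429 = 1716
  O-H: 4 × 477 = 1908
  Σ(broken) = 3624 kJ
Bonds formed (products):
  C=O: 2 × 827 = 1654
  H-H: 4 × 451 = 1804
  Σ(formed) = 3458 kJ
ΔH = Σ(broken) − Σ(formed) = 3624 − 3458 = +166 kJ

ΔH ≈ +166 kJ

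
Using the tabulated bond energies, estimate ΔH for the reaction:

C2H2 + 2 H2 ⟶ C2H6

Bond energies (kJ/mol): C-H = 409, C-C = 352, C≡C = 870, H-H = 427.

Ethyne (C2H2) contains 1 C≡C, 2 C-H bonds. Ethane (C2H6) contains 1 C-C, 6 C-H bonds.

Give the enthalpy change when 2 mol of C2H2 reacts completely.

Bonds broken (reactants):
  C≡C: 1 × 870 = 870
  C-H: 2 × 409 = 818
  H-H: 2 × 427 = 854
  Σ(broken) = 2542 kJ
Bonds formed (products):
  C-C: 1 × 352 = 352
  C-H: 6 × 409 = 2454
  Σ(formed) = 2806 kJ
ΔH = Σ(broken) − Σ(formed) = 2542 − 2806 = −264 kJ
For 2× the reaction as written: 2 × (−264) = −528 kJ

ΔH = −528 kJ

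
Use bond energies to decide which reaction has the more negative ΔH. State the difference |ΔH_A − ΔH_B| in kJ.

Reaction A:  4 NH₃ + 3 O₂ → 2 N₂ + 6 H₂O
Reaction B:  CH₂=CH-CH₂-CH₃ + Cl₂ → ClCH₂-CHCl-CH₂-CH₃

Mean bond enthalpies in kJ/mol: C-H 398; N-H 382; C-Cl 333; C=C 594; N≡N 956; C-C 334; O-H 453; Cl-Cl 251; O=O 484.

Reaction A, by 1157 kJ

Reaction A:
  Bonds broken (reactants):
    N-H: 12 × 382 = 4584
    O=O: 3 × 484 = 1452
    Σ(broken) = 6036 kJ
  Bonds formed (products):
    N≡N: 2 × 956 = 1912
    O-H: 12 × 453 = 5436
    Σ(formed) = 7348 kJ
  ΔH_A = 6036 − 7348 = −1312 kJ
Reaction B:
  Bonds broken (reactants):
    C-C: 2 × 334 = 668
    C-H: 8 × 398 = 3184
    C=C: 1 × 594 = 594
    Cl-Cl: 1 × 251 = 251
    Σ(broken) = 4697 kJ
  Bonds formed (products):
    C-C: 3 × 334 = 1002
    C-Cl: 2 × 333 = 666
    C-H: 8 × 398 = 3184
    Σ(formed) = 4852 kJ
  ΔH_B = 4697 − 4852 = −155 kJ
ΔH_A − ΔH_B = −1157 kJ, so reaction A has the more negative ΔH; |ΔH_A − ΔH_B| = 1157 kJ.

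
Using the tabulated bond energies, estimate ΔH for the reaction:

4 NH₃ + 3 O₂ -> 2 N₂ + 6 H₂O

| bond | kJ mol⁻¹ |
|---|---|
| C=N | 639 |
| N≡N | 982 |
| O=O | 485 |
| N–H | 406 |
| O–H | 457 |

Bonds broken (reactants):
  N–H: 12 × 406 = 4872
  O=O: 3 × 485 = 1455
  Σ(broken) = 6327 kJ
Bonds formed (products):
  N≡N: 2 × 982 = 1964
  O–H: 12 × 457 = 5484
  Σ(formed) = 7448 kJ
ΔH = Σ(broken) − Σ(formed) = 6327 − 7448 = −1121 kJ

ΔH ≈ −1121 kJ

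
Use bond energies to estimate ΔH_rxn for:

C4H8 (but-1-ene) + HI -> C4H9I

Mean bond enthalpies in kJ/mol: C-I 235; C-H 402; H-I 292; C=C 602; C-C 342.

ΔH ≈ −85 kJ

Bonds broken (reactants):
  C-C: 2 × 342 = 684
  C-H: 8 × 402 = 3216
  C=C: 1 × 602 = 602
  H-I: 1 × 292 = 292
  Σ(broken) = 4794 kJ
Bonds formed (products):
  C-C: 3 × 342 = 1026
  C-H: 9 × 402 = 3618
  C-I: 1 × 235 = 235
  Σ(formed) = 4879 kJ
ΔH = Σ(broken) − Σ(formed) = 4794 − 4879 = −85 kJ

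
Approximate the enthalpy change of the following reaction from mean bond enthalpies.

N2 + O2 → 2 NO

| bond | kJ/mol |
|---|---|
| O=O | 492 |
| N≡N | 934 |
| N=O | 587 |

ΔH ≈ +252 kJ

Bonds broken (reactants):
  N≡N: 1 × 934 = 934
  O=O: 1 × 492 = 492
  Σ(broken) = 1426 kJ
Bonds formed (products):
  N=O: 2 × 587 = 1174
  Σ(formed) = 1174 kJ
ΔH = Σ(broken) − Σ(formed) = 1426 − 1174 = +252 kJ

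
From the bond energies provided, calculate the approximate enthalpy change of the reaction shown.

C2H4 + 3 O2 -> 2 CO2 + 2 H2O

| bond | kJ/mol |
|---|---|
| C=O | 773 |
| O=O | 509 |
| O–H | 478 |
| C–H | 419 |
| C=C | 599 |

ΔH ≈ −1202 kJ

Bonds broken (reactants):
  C–H: 4 × 419 = 1676
  C=C: 1 × 599 = 599
  O=O: 3 × 509 = 1527
  Σ(broken) = 3802 kJ
Bonds formed (products):
  C=O: 4 × 773 = 3092
  O–H: 4 × 478 = 1912
  Σ(formed) = 5004 kJ
ΔH = Σ(broken) − Σ(formed) = 3802 − 5004 = −1202 kJ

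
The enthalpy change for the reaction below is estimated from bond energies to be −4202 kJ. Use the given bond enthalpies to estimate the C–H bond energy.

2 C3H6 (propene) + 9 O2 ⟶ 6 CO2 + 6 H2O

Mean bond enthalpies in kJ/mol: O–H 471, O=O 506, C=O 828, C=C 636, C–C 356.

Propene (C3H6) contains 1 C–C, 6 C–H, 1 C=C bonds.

D(C–H) ≈ 404 kJ/mol

Let D be the C–H bond energy.
Σ(broken) = 2×356 + 12×D + 2×636 + 9×506 = 6538 + 12D
Σ(formed) = 12×828 + 12×471 = 15588
ΔH = Σ(broken) − Σ(formed) = (6538 + 12D) − (15588) = −9050 + 12D
Setting this equal to −4202 kJ gives 12D = 4848, so D = 404 kJ/mol.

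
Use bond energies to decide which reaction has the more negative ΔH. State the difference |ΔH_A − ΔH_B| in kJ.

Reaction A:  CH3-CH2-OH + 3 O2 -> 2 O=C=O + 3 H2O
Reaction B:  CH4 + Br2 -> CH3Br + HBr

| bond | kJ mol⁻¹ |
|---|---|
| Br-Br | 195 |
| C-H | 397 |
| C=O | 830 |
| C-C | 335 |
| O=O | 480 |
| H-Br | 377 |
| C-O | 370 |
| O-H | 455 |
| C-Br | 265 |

Reaction A:
  Bonds broken (reactants):
    C-C: 1 × 335 = 335
    C-H: 5 × 397 = 1985
    C-O: 1 × 370 = 370
    O-H: 1 × 455 = 455
    O=O: 3 × 480 = 1440
    Σ(broken) = 4585 kJ
  Bonds formed (products):
    C=O: 4 × 830 = 3320
    O-H: 6 × 455 = 2730
    Σ(formed) = 6050 kJ
  ΔH_A = 4585 − 6050 = −1465 kJ
Reaction B:
  Bonds broken (reactants):
    Br-Br: 1 × 195 = 195
    C-H: 4 × 397 = 1588
    Σ(broken) = 1783 kJ
  Bonds formed (products):
    C-Br: 1 × 265 = 265
    C-H: 3 × 397 = 1191
    H-Br: 1 × 377 = 377
    Σ(formed) = 1833 kJ
  ΔH_B = 1783 − 1833 = −50 kJ
ΔH_A − ΔH_B = −1415 kJ, so reaction A has the more negative ΔH; |ΔH_A − ΔH_B| = 1415 kJ.

Reaction A, by 1415 kJ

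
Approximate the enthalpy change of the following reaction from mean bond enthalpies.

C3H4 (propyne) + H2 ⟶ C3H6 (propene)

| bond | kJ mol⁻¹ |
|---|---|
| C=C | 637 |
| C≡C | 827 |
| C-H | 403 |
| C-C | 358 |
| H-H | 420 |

ΔH ≈ −196 kJ

Bonds broken (reactants):
  C≡C: 1 × 827 = 827
  C-C: 1 × 358 = 358
  C-H: 4 × 403 = 1612
  H-H: 1 × 420 = 420
  Σ(broken) = 3217 kJ
Bonds formed (products):
  C-C: 1 × 358 = 358
  C-H: 6 × 403 = 2418
  C=C: 1 × 637 = 637
  Σ(formed) = 3413 kJ
ΔH = Σ(broken) − Σ(formed) = 3217 − 3413 = −196 kJ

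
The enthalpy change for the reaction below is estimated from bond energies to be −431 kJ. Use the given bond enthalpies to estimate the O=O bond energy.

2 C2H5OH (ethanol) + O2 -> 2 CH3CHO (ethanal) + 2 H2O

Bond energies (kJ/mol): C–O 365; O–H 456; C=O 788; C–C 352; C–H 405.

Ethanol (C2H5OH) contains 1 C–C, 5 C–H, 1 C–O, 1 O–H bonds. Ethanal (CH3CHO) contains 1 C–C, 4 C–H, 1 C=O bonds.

Let D be the O=O bond energy.
Σ(broken) = 2×352 + 10×405 + 2×365 + 2×456 + 1×D = 6396 + D
Σ(formed) = 2×352 + 8×405 + 2×788 + 4×456 = 7344
ΔH = Σ(broken) − Σ(formed) = (6396 + D) − (7344) = −948 + D
Setting this equal to −431 kJ gives D = 517 kJ/mol.

D(O=O) ≈ 517 kJ/mol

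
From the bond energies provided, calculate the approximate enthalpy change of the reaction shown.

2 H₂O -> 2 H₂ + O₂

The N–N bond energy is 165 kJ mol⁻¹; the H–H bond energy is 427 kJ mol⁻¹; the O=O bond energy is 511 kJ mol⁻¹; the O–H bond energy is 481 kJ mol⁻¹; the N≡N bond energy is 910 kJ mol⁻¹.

Bonds broken (reactants):
  O–H: 4 × 481 = 1924
  Σ(broken) = 1924 kJ
Bonds formed (products):
  H–H: 2 × 427 = 854
  O=O: 1 × 511 = 511
  Σ(formed) = 1365 kJ
ΔH = Σ(broken) − Σ(formed) = 1924 − 1365 = +559 kJ

ΔH ≈ +559 kJ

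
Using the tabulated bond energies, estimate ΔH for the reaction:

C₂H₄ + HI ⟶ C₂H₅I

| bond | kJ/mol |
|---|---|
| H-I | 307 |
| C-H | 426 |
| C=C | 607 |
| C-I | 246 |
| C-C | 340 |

ΔH ≈ −98 kJ

Bonds broken (reactants):
  C-H: 4 × 426 = 1704
  C=C: 1 × 607 = 607
  H-I: 1 × 307 = 307
  Σ(broken) = 2618 kJ
Bonds formed (products):
  C-C: 1 × 340 = 340
  C-H: 5 × 426 = 2130
  C-I: 1 × 246 = 246
  Σ(formed) = 2716 kJ
ΔH = Σ(broken) − Σ(formed) = 2618 − 2716 = −98 kJ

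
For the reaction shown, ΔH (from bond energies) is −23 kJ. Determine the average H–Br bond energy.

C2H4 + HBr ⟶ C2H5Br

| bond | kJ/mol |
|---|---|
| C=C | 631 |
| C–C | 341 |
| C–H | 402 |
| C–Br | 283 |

D(H–Br) ≈ 372 kJ/mol

Let D be the H–Br bond energy.
Σ(broken) = 4×402 + 1×631 + 1×D = 2239 + D
Σ(formed) = 1×283 + 1×341 + 5×402 = 2634
ΔH = Σ(broken) − Σ(formed) = (2239 + D) − (2634) = −395 + D
Setting this equal to −23 kJ gives D = 372 kJ/mol.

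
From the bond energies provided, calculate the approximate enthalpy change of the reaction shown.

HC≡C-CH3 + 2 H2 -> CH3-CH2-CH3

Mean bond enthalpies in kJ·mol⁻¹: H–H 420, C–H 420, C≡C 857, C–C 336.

ΔH ≈ −319 kJ

Bonds broken (reactants):
  C≡C: 1 × 857 = 857
  C–C: 1 × 336 = 336
  C–H: 4 × 420 = 1680
  H–H: 2 × 420 = 840
  Σ(broken) = 3713 kJ
Bonds formed (products):
  C–C: 2 × 336 = 672
  C–H: 8 × 420 = 3360
  Σ(formed) = 4032 kJ
ΔH = Σ(broken) − Σ(formed) = 3713 − 4032 = −319 kJ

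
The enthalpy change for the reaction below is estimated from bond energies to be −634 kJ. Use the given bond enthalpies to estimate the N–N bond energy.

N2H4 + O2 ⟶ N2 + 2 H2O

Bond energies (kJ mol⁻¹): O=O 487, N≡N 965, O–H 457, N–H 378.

D(N–N) ≈ 160 kJ/mol

Let D be the N–N bond energy.
Σ(broken) = 4×378 + 1×D + 1×487 = 1999 + D
Σ(formed) = 1×965 + 4×457 = 2793
ΔH = Σ(broken) − Σ(formed) = (1999 + D) − (2793) = −794 + D
Setting this equal to −634 kJ gives D = 160 kJ/mol.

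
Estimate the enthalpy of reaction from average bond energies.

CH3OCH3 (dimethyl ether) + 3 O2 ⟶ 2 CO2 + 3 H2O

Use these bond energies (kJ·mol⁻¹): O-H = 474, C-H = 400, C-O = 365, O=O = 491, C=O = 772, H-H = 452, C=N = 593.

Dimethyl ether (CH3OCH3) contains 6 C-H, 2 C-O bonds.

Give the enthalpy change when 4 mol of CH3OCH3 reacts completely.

ΔH = −5316 kJ

Bonds broken (reactants):
  C-H: 6 × 400 = 2400
  C-O: 2 × 365 = 730
  O=O: 3 × 491 = 1473
  Σ(broken) = 4603 kJ
Bonds formed (products):
  C=O: 4 × 772 = 3088
  O-H: 6 × 474 = 2844
  Σ(formed) = 5932 kJ
ΔH = Σ(broken) − Σ(formed) = 4603 − 5932 = −1329 kJ
For 4× the reaction as written: 4 × (−1329) = −5316 kJ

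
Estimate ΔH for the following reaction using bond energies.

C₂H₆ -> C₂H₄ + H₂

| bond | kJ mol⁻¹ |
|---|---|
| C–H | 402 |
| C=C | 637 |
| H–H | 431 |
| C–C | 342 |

ΔH ≈ +78 kJ

Bonds broken (reactants):
  C–C: 1 × 342 = 342
  C–H: 6 × 402 = 2412
  Σ(broken) = 2754 kJ
Bonds formed (products):
  C–H: 4 × 402 = 1608
  C=C: 1 × 637 = 637
  H–H: 1 × 431 = 431
  Σ(formed) = 2676 kJ
ΔH = Σ(broken) − Σ(formed) = 2754 − 2676 = +78 kJ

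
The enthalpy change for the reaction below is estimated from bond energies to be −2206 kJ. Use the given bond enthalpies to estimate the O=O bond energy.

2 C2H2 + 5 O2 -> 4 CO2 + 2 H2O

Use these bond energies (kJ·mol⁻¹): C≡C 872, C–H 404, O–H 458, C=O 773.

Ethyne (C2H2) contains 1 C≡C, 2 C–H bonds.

D(O=O) ≈ 490 kJ/mol

Let D be the O=O bond energy.
Σ(broken) = 2×872 + 4×404 + 5×D = 3360 + 5D
Σ(formed) = 8×773 + 4×458 = 8016
ΔH = Σ(broken) − Σ(formed) = (3360 + 5D) − (8016) = −4656 + 5D
Setting this equal to −2206 kJ gives 5D = 2450, so D = 490 kJ/mol.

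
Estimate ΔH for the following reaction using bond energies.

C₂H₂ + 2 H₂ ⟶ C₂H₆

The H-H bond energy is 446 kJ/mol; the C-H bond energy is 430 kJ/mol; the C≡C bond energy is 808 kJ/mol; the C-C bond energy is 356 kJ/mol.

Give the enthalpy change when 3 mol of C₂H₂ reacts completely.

Bonds broken (reactants):
  C≡C: 1 × 808 = 808
  C-H: 2 × 430 = 860
  H-H: 2 × 446 = 892
  Σ(broken) = 2560 kJ
Bonds formed (products):
  C-C: 1 × 356 = 356
  C-H: 6 × 430 = 2580
  Σ(formed) = 2936 kJ
ΔH = Σ(broken) − Σ(formed) = 2560 − 2936 = −376 kJ
For 3× the reaction as written: 3 × (−376) = −1128 kJ

ΔH = −1128 kJ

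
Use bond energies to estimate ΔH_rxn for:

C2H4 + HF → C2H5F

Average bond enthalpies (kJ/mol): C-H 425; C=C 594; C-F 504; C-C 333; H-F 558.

Bonds broken (reactants):
  C-H: 4 × 425 = 1700
  C=C: 1 × 594 = 594
  H-F: 1 × 558 = 558
  Σ(broken) = 2852 kJ
Bonds formed (products):
  C-C: 1 × 333 = 333
  C-F: 1 × 504 = 504
  C-H: 5 × 425 = 2125
  Σ(formed) = 2962 kJ
ΔH = Σ(broken) − Σ(formed) = 2852 − 2962 = −110 kJ

ΔH ≈ −110 kJ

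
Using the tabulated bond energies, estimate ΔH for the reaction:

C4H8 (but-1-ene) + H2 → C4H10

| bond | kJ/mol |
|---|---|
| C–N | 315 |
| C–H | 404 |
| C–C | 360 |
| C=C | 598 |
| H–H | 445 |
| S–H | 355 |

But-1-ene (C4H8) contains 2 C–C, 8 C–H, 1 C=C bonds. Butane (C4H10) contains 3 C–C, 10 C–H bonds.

Bonds broken (reactants):
  C–C: 2 × 360 = 720
  C–H: 8 × 404 = 3232
  C=C: 1 × 598 = 598
  H–H: 1 × 445 = 445
  Σ(broken) = 4995 kJ
Bonds formed (products):
  C–C: 3 × 360 = 1080
  C–H: 10 × 404 = 4040
  Σ(formed) = 5120 kJ
ΔH = Σ(broken) − Σ(formed) = 4995 − 5120 = −125 kJ

ΔH ≈ −125 kJ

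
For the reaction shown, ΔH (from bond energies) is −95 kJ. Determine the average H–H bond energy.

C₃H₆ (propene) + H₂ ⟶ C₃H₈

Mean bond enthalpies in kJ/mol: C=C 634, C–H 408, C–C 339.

D(H–H) ≈ 426 kJ/mol

Let D be the H–H bond energy.
Σ(broken) = 1×339 + 6×408 + 1×634 + 1×D = 3421 + D
Σ(formed) = 2×339 + 8×408 = 3942
ΔH = Σ(broken) − Σ(formed) = (3421 + D) − (3942) = −521 + D
Setting this equal to −95 kJ gives D = 426 kJ/mol.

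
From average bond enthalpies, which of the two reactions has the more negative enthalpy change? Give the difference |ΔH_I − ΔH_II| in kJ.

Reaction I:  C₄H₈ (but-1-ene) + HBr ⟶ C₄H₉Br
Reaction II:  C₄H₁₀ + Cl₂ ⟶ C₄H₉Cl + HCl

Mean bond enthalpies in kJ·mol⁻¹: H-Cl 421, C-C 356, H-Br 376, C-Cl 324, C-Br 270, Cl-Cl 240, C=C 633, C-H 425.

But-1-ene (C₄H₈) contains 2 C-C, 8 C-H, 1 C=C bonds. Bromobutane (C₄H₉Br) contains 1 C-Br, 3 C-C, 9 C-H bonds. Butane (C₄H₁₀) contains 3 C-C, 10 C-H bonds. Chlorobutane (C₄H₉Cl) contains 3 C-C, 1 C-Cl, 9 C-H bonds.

Reaction I:
  Bonds broken (reactants):
    C-C: 2 × 356 = 712
    C-H: 8 × 425 = 3400
    C=C: 1 × 633 = 633
    H-Br: 1 × 376 = 376
    Σ(broken) = 5121 kJ
  Bonds formed (products):
    C-Br: 1 × 270 = 270
    C-C: 3 × 356 = 1068
    C-H: 9 × 425 = 3825
    Σ(formed) = 5163 kJ
  ΔH_I = 5121 − 5163 = −42 kJ
Reaction II:
  Bonds broken (reactants):
    C-C: 3 × 356 = 1068
    C-H: 10 × 425 = 4250
    Cl-Cl: 1 × 240 = 240
    Σ(broken) = 5558 kJ
  Bonds formed (products):
    C-C: 3 × 356 = 1068
    C-Cl: 1 × 324 = 324
    C-H: 9 × 425 = 3825
    H-Cl: 1 × 421 = 421
    Σ(formed) = 5638 kJ
  ΔH_II = 5558 − 5638 = −80 kJ
ΔH_I − ΔH_II = +38 kJ, so reaction II has the more negative ΔH; |ΔH_I − ΔH_II| = 38 kJ.

Reaction II, by 38 kJ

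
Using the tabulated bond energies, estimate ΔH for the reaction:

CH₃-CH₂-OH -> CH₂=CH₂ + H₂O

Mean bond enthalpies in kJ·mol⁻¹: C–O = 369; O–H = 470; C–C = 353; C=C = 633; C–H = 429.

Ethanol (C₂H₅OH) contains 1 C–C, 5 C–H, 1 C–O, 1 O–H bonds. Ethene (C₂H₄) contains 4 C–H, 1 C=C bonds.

ΔH ≈ +48 kJ

Bonds broken (reactants):
  C–C: 1 × 353 = 353
  C–H: 5 × 429 = 2145
  C–O: 1 × 369 = 369
  O–H: 1 × 470 = 470
  Σ(broken) = 3337 kJ
Bonds formed (products):
  C–H: 4 × 429 = 1716
  C=C: 1 × 633 = 633
  O–H: 2 × 470 = 940
  Σ(formed) = 3289 kJ
ΔH = Σ(broken) − Σ(formed) = 3337 − 3289 = +48 kJ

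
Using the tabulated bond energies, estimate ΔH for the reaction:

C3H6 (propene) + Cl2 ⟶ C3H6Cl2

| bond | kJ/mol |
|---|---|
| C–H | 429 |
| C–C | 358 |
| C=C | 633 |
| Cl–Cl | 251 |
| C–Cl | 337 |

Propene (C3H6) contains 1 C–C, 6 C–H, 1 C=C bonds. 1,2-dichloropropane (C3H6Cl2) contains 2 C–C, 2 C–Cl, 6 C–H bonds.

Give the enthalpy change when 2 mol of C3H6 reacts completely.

Bonds broken (reactants):
  C–C: 1 × 358 = 358
  C–H: 6 × 429 = 2574
  C=C: 1 × 633 = 633
  Cl–Cl: 1 × 251 = 251
  Σ(broken) = 3816 kJ
Bonds formed (products):
  C–C: 2 × 358 = 716
  C–Cl: 2 × 337 = 674
  C–H: 6 × 429 = 2574
  Σ(formed) = 3964 kJ
ΔH = Σ(broken) − Σ(formed) = 3816 − 3964 = −148 kJ
For 2× the reaction as written: 2 × (−148) = −296 kJ

ΔH = −296 kJ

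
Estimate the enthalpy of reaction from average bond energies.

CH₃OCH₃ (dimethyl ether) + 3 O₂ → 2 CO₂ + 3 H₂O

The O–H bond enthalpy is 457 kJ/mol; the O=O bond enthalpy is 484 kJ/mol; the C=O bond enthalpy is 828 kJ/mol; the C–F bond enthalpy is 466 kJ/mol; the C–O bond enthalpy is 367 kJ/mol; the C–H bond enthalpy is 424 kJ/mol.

ΔH ≈ −1324 kJ

Bonds broken (reactants):
  C–H: 6 × 424 = 2544
  C–O: 2 × 367 = 734
  O=O: 3 × 484 = 1452
  Σ(broken) = 4730 kJ
Bonds formed (products):
  C=O: 4 × 828 = 3312
  O–H: 6 × 457 = 2742
  Σ(formed) = 6054 kJ
ΔH = Σ(broken) − Σ(formed) = 4730 − 6054 = −1324 kJ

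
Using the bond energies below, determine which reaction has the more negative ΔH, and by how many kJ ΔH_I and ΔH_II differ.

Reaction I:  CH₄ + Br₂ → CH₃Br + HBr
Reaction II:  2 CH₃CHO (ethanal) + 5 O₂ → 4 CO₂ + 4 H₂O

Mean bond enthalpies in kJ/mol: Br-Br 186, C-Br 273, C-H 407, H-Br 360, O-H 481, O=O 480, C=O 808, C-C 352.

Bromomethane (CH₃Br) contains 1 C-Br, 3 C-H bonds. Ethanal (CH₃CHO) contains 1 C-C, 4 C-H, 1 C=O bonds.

Reaction II, by 2296 kJ

Reaction I:
  Bonds broken (reactants):
    Br-Br: 1 × 186 = 186
    C-H: 4 × 407 = 1628
    Σ(broken) = 1814 kJ
  Bonds formed (products):
    C-Br: 1 × 273 = 273
    C-H: 3 × 407 = 1221
    H-Br: 1 × 360 = 360
    Σ(formed) = 1854 kJ
  ΔH_I = 1814 − 1854 = −40 kJ
Reaction II:
  Bonds broken (reactants):
    C-C: 2 × 352 = 704
    C-H: 8 × 407 = 3256
    C=O: 2 × 808 = 1616
    O=O: 5 × 480 = 2400
    Σ(broken) = 7976 kJ
  Bonds formed (products):
    C=O: 8 × 808 = 6464
    O-H: 8 × 481 = 3848
    Σ(formed) = 10312 kJ
  ΔH_II = 7976 − 10312 = −2336 kJ
ΔH_I − ΔH_II = +2296 kJ, so reaction II has the more negative ΔH; |ΔH_I − ΔH_II| = 2296 kJ.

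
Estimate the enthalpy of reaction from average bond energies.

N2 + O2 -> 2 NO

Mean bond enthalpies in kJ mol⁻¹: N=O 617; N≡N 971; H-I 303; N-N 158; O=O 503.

Bonds broken (reactants):
  N≡N: 1 × 971 = 971
  O=O: 1 × 503 = 503
  Σ(broken) = 1474 kJ
Bonds formed (products):
  N=O: 2 × 617 = 1234
  Σ(formed) = 1234 kJ
ΔH = Σ(broken) − Σ(formed) = 1474 − 1234 = +240 kJ

ΔH ≈ +240 kJ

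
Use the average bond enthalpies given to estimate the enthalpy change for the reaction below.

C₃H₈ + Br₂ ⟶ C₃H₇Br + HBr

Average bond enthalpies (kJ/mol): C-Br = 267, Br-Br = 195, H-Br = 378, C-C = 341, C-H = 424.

ΔH ≈ −26 kJ

Bonds broken (reactants):
  Br-Br: 1 × 195 = 195
  C-C: 2 × 341 = 682
  C-H: 8 × 424 = 3392
  Σ(broken) = 4269 kJ
Bonds formed (products):
  C-Br: 1 × 267 = 267
  C-C: 2 × 341 = 682
  C-H: 7 × 424 = 2968
  H-Br: 1 × 378 = 378
  Σ(formed) = 4295 kJ
ΔH = Σ(broken) − Σ(formed) = 4269 − 4295 = −26 kJ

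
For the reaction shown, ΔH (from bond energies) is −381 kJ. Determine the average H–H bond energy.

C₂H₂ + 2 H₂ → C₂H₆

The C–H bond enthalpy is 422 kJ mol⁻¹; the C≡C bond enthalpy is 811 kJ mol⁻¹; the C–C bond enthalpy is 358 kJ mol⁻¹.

D(H–H) ≈ 427 kJ/mol

Let D be the H–H bond energy.
Σ(broken) = 1×811 + 2×422 + 2×D = 1655 + 2D
Σ(formed) = 1×358 + 6×422 = 2890
ΔH = Σ(broken) − Σ(formed) = (1655 + 2D) − (2890) = −1235 + 2D
Setting this equal to −381 kJ gives 2D = 854, so D = 427 kJ/mol.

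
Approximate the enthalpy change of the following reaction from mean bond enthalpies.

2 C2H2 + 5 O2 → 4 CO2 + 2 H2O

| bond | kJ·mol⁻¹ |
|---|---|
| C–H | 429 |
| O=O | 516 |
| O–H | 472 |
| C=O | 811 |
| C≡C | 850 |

Bonds broken (reactants):
  C≡C: 2 × 850 = 1700
  C–H: 4 × 429 = 1716
  O=O: 5 × 516 = 2580
  Σ(broken) = 5996 kJ
Bonds formed (products):
  C=O: 8 × 811 = 6488
  O–H: 4 × 472 = 1888
  Σ(formed) = 8376 kJ
ΔH = Σ(broken) − Σ(formed) = 5996 − 8376 = −2380 kJ

ΔH ≈ −2380 kJ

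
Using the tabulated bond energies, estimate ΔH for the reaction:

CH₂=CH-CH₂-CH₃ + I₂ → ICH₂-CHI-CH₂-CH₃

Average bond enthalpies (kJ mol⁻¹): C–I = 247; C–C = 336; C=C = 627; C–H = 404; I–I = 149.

Bonds broken (reactants):
  C–C: 2 × 336 = 672
  C–H: 8 × 404 = 3232
  C=C: 1 × 627 = 627
  I–I: 1 × 149 = 149
  Σ(broken) = 4680 kJ
Bonds formed (products):
  C–C: 3 × 336 = 1008
  C–H: 8 × 404 = 3232
  C–I: 2 × 247 = 494
  Σ(formed) = 4734 kJ
ΔH = Σ(broken) − Σ(formed) = 4680 − 4734 = −54 kJ

ΔH ≈ −54 kJ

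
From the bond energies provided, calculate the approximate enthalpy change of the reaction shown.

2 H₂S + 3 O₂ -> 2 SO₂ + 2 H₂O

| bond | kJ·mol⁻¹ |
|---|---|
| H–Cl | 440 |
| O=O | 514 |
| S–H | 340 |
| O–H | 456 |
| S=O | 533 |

Bonds broken (reactants):
  O=O: 3 × 514 = 1542
  S–H: 4 × 340 = 1360
  Σ(broken) = 2902 kJ
Bonds formed (products):
  O–H: 4 × 456 = 1824
  S=O: 4 × 533 = 2132
  Σ(formed) = 3956 kJ
ΔH = Σ(broken) − Σ(formed) = 2902 − 3956 = −1054 kJ

ΔH ≈ −1054 kJ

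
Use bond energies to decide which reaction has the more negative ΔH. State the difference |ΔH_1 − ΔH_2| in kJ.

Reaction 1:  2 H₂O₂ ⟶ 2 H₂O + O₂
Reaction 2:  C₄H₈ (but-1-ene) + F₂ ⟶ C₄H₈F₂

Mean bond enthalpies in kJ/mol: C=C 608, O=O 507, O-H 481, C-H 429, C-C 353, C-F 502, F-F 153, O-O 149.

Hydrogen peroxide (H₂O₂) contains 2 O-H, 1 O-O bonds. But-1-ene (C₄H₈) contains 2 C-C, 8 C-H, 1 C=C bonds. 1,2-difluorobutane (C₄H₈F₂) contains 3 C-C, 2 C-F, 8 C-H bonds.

Reaction 2, by 387 kJ

Reaction 1:
  Bonds broken (reactants):
    O-H: 4 × 481 = 1924
    O-O: 2 × 149 = 298
    Σ(broken) = 2222 kJ
  Bonds formed (products):
    O-H: 4 × 481 = 1924
    O=O: 1 × 507 = 507
    Σ(formed) = 2431 kJ
  ΔH_1 = 2222 − 2431 = −209 kJ
Reaction 2:
  Bonds broken (reactants):
    C-C: 2 × 353 = 706
    C-H: 8 × 429 = 3432
    C=C: 1 × 608 = 608
    F-F: 1 × 153 = 153
    Σ(broken) = 4899 kJ
  Bonds formed (products):
    C-C: 3 × 353 = 1059
    C-F: 2 × 502 = 1004
    C-H: 8 × 429 = 3432
    Σ(formed) = 5495 kJ
  ΔH_2 = 4899 − 5495 = −596 kJ
ΔH_1 − ΔH_2 = +387 kJ, so reaction 2 has the more negative ΔH; |ΔH_1 − ΔH_2| = 387 kJ.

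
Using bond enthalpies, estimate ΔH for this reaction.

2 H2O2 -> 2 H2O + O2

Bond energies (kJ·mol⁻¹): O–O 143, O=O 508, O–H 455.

Bonds broken (reactants):
  O–H: 4 × 455 = 1820
  O–O: 2 × 143 = 286
  Σ(broken) = 2106 kJ
Bonds formed (products):
  O–H: 4 × 455 = 1820
  O=O: 1 × 508 = 508
  Σ(formed) = 2328 kJ
ΔH = Σ(broken) − Σ(formed) = 2106 − 2328 = −222 kJ

ΔH ≈ −222 kJ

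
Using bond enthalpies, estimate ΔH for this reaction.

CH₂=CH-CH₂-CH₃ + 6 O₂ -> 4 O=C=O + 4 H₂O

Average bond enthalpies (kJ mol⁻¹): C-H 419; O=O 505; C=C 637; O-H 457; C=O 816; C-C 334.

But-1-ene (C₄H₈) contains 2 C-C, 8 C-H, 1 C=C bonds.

Bonds broken (reactants):
  C-C: 2 × 334 = 668
  C-H: 8 × 419 = 3352
  C=C: 1 × 637 = 637
  O=O: 6 × 505 = 3030
  Σ(broken) = 7687 kJ
Bonds formed (products):
  C=O: 8 × 816 = 6528
  O-H: 8 × 457 = 3656
  Σ(formed) = 10184 kJ
ΔH = Σ(broken) − Σ(formed) = 7687 − 10184 = −2497 kJ

ΔH ≈ −2497 kJ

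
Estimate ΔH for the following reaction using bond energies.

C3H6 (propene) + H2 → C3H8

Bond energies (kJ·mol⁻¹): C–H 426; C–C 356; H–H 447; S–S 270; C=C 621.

Bonds broken (reactants):
  C–C: 1 × 356 = 356
  C–H: 6 × 426 = 2556
  C=C: 1 × 621 = 621
  H–H: 1 × 447 = 447
  Σ(broken) = 3980 kJ
Bonds formed (products):
  C–C: 2 × 356 = 712
  C–H: 8 × 426 = 3408
  Σ(formed) = 4120 kJ
ΔH = Σ(broken) − Σ(formed) = 3980 − 4120 = −140 kJ

ΔH ≈ −140 kJ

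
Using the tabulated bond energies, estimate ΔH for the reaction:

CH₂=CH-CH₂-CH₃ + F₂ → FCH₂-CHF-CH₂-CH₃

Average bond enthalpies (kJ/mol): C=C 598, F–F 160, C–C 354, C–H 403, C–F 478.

Bonds broken (reactants):
  C–C: 2 × 354 = 708
  C–H: 8 × 403 = 3224
  C=C: 1 × 598 = 598
  F–F: 1 × 160 = 160
  Σ(broken) = 4690 kJ
Bonds formed (products):
  C–C: 3 × 354 = 1062
  C–F: 2 × 478 = 956
  C–H: 8 × 403 = 3224
  Σ(formed) = 5242 kJ
ΔH = Σ(broken) − Σ(formed) = 4690 − 5242 = −552 kJ

ΔH ≈ −552 kJ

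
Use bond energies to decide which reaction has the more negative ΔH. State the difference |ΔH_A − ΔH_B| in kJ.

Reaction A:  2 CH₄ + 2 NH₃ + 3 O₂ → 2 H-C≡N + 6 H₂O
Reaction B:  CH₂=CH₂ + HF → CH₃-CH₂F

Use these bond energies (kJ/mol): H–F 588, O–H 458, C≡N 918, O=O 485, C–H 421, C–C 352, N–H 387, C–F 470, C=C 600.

Reaction A:
  Bonds broken (reactants):
    C–H: 8 × 421 = 3368
    N–H: 6 × 387 = 2322
    O=O: 3 × 485 = 1455
    Σ(broken) = 7145 kJ
  Bonds formed (products):
    C≡N: 2 × 918 = 1836
    C–H: 2 × 421 = 842
    O–H: 12 × 458 = 5496
    Σ(formed) = 8174 kJ
  ΔH_A = 7145 − 8174 = −1029 kJ
Reaction B:
  Bonds broken (reactants):
    C–H: 4 × 421 = 1684
    C=C: 1 × 600 = 600
    H–F: 1 × 588 = 588
    Σ(broken) = 2872 kJ
  Bonds formed (products):
    C–C: 1 × 352 = 352
    C–F: 1 × 470 = 470
    C–H: 5 × 421 = 2105
    Σ(formed) = 2927 kJ
  ΔH_B = 2872 − 2927 = −55 kJ
ΔH_A − ΔH_B = −974 kJ, so reaction A has the more negative ΔH; |ΔH_A − ΔH_B| = 974 kJ.

Reaction A, by 974 kJ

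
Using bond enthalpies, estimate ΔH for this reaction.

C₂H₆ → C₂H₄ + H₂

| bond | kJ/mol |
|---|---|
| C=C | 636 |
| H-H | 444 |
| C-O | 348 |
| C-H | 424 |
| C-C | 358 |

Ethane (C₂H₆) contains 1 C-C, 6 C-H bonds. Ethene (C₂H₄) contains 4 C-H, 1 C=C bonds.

Bonds broken (reactants):
  C-C: 1 × 358 = 358
  C-H: 6 × 424 = 2544
  Σ(broken) = 2902 kJ
Bonds formed (products):
  C-H: 4 × 424 = 1696
  C=C: 1 × 636 = 636
  H-H: 1 × 444 = 444
  Σ(formed) = 2776 kJ
ΔH = Σ(broken) − Σ(formed) = 2902 − 2776 = +126 kJ

ΔH ≈ +126 kJ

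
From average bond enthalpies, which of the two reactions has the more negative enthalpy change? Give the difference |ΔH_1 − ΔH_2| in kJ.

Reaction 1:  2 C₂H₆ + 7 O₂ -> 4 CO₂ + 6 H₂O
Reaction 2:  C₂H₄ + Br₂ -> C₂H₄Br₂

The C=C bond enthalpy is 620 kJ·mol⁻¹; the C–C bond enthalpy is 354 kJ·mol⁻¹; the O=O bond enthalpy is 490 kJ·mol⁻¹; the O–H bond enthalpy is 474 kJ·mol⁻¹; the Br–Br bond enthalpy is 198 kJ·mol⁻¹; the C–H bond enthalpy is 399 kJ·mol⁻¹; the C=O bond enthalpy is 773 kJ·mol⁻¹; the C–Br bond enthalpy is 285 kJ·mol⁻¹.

Reaction 1:
  Bonds broken (reactants):
    C–C: 2 × 354 = 708
    C–H: 12 × 399 = 4788
    O=O: 7 × 490 = 3430
    Σ(broken) = 8926 kJ
  Bonds formed (products):
    C=O: 8 × 773 = 6184
    O–H: 12 × 474 = 5688
    Σ(formed) = 11872 kJ
  ΔH_1 = 8926 − 11872 = −2946 kJ
Reaction 2:
  Bonds broken (reactants):
    Br–Br: 1 × 198 = 198
    C–H: 4 × 399 = 1596
    C=C: 1 × 620 = 620
    Σ(broken) = 2414 kJ
  Bonds formed (products):
    C–Br: 2 × 285 = 570
    C–C: 1 × 354 = 354
    C–H: 4 × 399 = 1596
    Σ(formed) = 2520 kJ
  ΔH_2 = 2414 − 2520 = −106 kJ
ΔH_1 − ΔH_2 = −2840 kJ, so reaction 1 has the more negative ΔH; |ΔH_1 − ΔH_2| = 2840 kJ.

Reaction 1, by 2840 kJ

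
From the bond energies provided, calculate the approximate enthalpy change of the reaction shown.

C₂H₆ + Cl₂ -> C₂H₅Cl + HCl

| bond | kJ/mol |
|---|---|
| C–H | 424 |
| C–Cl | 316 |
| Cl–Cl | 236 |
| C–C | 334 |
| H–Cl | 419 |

Bonds broken (reactants):
  C–C: 1 × 334 = 334
  C–H: 6 × 424 = 2544
  Cl–Cl: 1 × 236 = 236
  Σ(broken) = 3114 kJ
Bonds formed (products):
  C–C: 1 × 334 = 334
  C–Cl: 1 × 316 = 316
  C–H: 5 × 424 = 2120
  H–Cl: 1 × 419 = 419
  Σ(formed) = 3189 kJ
ΔH = Σ(broken) − Σ(formed) = 3114 − 3189 = −75 kJ

ΔH ≈ −75 kJ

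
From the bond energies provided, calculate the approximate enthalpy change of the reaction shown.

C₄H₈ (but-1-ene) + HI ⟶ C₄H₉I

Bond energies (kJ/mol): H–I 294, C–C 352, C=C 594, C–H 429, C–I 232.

ΔH ≈ −125 kJ

Bonds broken (reactants):
  C–C: 2 × 352 = 704
  C–H: 8 × 429 = 3432
  C=C: 1 × 594 = 594
  H–I: 1 × 294 = 294
  Σ(broken) = 5024 kJ
Bonds formed (products):
  C–C: 3 × 352 = 1056
  C–H: 9 × 429 = 3861
  C–I: 1 × 232 = 232
  Σ(formed) = 5149 kJ
ΔH = Σ(broken) − Σ(formed) = 5024 − 5149 = −125 kJ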